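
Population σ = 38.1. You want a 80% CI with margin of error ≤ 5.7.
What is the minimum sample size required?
n ≥ 74

For margin E ≤ 5.7:
n ≥ (z* · σ / E)²
n ≥ (1.282 · 38.1 / 5.7)²
n ≥ 73.43

Minimum n = 74 (rounding up)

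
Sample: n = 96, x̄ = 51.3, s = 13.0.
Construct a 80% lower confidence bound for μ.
μ ≥ 50.18

Lower bound (one-sided):
t* = 0.845 (one-sided for 80%)
Lower bound = x̄ - t* · s/√n = 51.3 - 0.845 · 13.0/√96 = 50.18

We are 80% confident that μ ≥ 50.18.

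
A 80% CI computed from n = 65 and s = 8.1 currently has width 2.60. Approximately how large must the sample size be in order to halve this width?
n ≈ 260

CI width ∝ 1/√n
To reduce width by factor 2, need √n to grow by 2 → need 2² = 4 times as many samples.

Current: n = 65, width = 2.60
New: n = 260, width ≈ 1.29

Width reduced by factor of 2.60/1.29 = 2.02.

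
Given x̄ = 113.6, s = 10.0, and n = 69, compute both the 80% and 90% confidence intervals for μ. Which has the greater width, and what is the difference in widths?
90% CI is wider by 0.90

df = 68
80% CI: t* = 1.294, (112.04, 115.16), width = 2 · t* · s/√n = 3.12
90% CI: t* = 1.668, (111.59, 115.61), width = 2 · t* · s/√n = 4.02

The 90% CI is wider by 4.02 - 3.12 = 0.90.
Higher confidence requires a wider interval.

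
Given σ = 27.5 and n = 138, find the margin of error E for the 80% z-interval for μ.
Margin of error = 3.00

Margin of error = z* · σ/√n
= 1.282 · 27.5/√138
= 1.282 · 27.5/11.7473
= 3.00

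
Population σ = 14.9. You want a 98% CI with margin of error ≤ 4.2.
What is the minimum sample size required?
n ≥ 69

For margin E ≤ 4.2:
n ≥ (z* · σ / E)²
n ≥ (2.326 · 14.9 / 4.2)²
n ≥ 68.09

Minimum n = 69 (rounding up)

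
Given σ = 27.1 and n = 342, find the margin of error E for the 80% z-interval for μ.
Margin of error = 1.88

Margin of error = z* · σ/√n
= 1.282 · 27.1/√342
= 1.282 · 27.1/18.4932
= 1.88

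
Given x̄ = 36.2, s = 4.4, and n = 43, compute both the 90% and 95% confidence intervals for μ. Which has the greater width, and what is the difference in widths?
95% CI is wider by 0.45

df = 42
90% CI: t* = 1.682, (35.07, 37.33), width = 2 · t* · s/√n = 2.26
95% CI: t* = 2.018, (34.85, 37.55), width = 2 · t* · s/√n = 2.71

The 95% CI is wider by 2.71 - 2.26 = 0.45.
Higher confidence requires a wider interval.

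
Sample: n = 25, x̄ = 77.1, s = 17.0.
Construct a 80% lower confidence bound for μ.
μ ≥ 74.19

Lower bound (one-sided):
t* = 0.857 (one-sided for 80%)
Lower bound = x̄ - t* · s/√n = 77.1 - 0.857 · 17.0/√25 = 74.19

We are 80% confident that μ ≥ 74.19.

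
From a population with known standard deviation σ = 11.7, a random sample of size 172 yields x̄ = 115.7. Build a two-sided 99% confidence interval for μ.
(113.40, 118.00)

z-interval (σ known):
z* = 2.576 for 99% confidence

Margin of error = z* · σ/√n = 2.576 · 11.7/√172 = 2.30

CI: (115.7 - 2.30, 115.7 + 2.30) = (113.40, 118.00)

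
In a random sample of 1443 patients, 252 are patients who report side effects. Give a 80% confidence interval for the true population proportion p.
(0.162, 0.187)

Proportion CI:
p̂ = 252/1443 = 0.17464
SE = √(p̂(1-p̂)/n) = √(0.17464 · 0.82536 / 1443) = 0.00999

z* = 1.282
Margin = z* · SE = 1.282 · 0.00999 = 0.0128

CI: 0.17464 ± 0.0128 = (0.162, 0.187)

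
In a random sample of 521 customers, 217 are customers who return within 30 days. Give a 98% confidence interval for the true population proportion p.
(0.366, 0.467)

Proportion CI:
p̂ = 217/521 = 0.41651
SE = √(p̂(1-p̂)/n) = √(0.41651 · 0.58349 / 521) = 0.02160

z* = 2.326
Margin = z* · SE = 2.326 · 0.02160 = 0.0502

CI: 0.41651 ± 0.0502 = (0.366, 0.467)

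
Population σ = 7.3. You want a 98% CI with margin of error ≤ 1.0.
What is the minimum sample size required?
n ≥ 289

For margin E ≤ 1.0:
n ≥ (z* · σ / E)²
n ≥ (2.326 · 7.3 / 1.0)²
n ≥ 288.31

Minimum n = 289 (rounding up)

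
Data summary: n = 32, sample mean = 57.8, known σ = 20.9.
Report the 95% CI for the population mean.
(50.56, 65.04)

z-interval (σ known):
z* = 1.960 for 95% confidence

Margin of error = z* · σ/√n = 1.960 · 20.9/√32 = 7.24

CI: (57.8 - 7.24, 57.8 + 7.24) = (50.56, 65.04)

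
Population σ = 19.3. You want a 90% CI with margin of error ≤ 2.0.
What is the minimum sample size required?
n ≥ 252

For margin E ≤ 2.0:
n ≥ (z* · σ / E)²
n ≥ (1.645 · 19.3 / 2.0)²
n ≥ 251.99

Minimum n = 252 (rounding up)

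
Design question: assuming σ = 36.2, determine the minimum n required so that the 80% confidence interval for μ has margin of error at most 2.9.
n ≥ 257

For margin E ≤ 2.9:
n ≥ (z* · σ / E)²
n ≥ (1.282 · 36.2 / 2.9)²
n ≥ 256.09

Minimum n = 257 (rounding up)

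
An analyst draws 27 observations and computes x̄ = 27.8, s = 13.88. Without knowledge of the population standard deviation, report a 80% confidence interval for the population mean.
(24.29, 31.31)

t-interval (σ unknown):
df = n - 1 = 26
t* = 1.315 for 80% confidence

Margin of error = t* · s/√n = 1.315 · 13.88/√27 = 3.51

CI: (24.29, 31.31)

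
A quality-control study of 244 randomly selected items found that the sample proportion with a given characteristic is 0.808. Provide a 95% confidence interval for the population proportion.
(0.759, 0.857)

Proportion CI:
SE = √(p̂(1-p̂)/n) = √(0.808 · 0.192 / 244) = 0.02522

z* = 1.960
Margin = z* · SE = 1.960 · 0.02522 = 0.0494

CI: 0.808 ± 0.0494 = (0.759, 0.857)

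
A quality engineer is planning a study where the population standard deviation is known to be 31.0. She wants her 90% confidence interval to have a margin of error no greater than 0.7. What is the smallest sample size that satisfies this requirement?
n ≥ 5308

For margin E ≤ 0.7:
n ≥ (z* · σ / E)²
n ≥ (1.645 · 31.0 / 0.7)²
n ≥ 5307.12

Minimum n = 5308 (rounding up)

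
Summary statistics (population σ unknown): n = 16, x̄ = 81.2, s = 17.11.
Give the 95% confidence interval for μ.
(72.08, 90.32)

t-interval (σ unknown):
df = n - 1 = 15
t* = 2.131 for 95% confidence

Margin of error = t* · s/√n = 2.131 · 17.11/√16 = 9.12

CI: (72.08, 90.32)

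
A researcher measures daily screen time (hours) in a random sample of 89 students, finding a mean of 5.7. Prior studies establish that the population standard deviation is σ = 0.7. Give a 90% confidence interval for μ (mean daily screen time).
(5.58, 5.82)

z-interval (σ known):
z* = 1.645 for 90% confidence

Margin of error = z* · σ/√n = 1.645 · 0.7/√89 = 0.12

CI: (5.7 - 0.12, 5.7 + 0.12) = (5.58, 5.82)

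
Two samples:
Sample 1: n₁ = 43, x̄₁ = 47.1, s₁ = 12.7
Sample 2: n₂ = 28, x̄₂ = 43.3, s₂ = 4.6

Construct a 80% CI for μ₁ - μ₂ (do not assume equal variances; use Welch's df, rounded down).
(1.05, 6.55)

Difference: x̄₁ - x̄₂ = 3.80
SE = √(s₁²/n₁ + s₂²/n₂) = √(12.7²/43 + 4.6²/28) = 2.1229
df = 57.03 → 57 (Welch–Satterthwaite, rounded down)
t* = 1.297

CI: 3.80 ± 1.297 · 2.1229 = 3.80 ± 2.75 = (1.05, 6.55)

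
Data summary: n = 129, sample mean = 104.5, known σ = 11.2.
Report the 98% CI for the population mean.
(102.21, 106.79)

z-interval (σ known):
z* = 2.326 for 98% confidence

Margin of error = z* · σ/√n = 2.326 · 11.2/√129 = 2.29

CI: (104.5 - 2.29, 104.5 + 2.29) = (102.21, 106.79)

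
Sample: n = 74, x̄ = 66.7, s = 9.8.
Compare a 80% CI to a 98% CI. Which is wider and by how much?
98% CI is wider by 2.47

df = 73
80% CI: t* = 1.293, (65.23, 68.17), width = 2 · t* · s/√n = 2.95
98% CI: t* = 2.379, (63.99, 69.41), width = 2 · t* · s/√n = 5.42

The 98% CI is wider by 5.42 - 2.95 = 2.47.
Higher confidence requires a wider interval.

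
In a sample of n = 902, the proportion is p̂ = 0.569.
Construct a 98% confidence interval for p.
(0.531, 0.607)

Proportion CI:
SE = √(p̂(1-p̂)/n) = √(0.569 · 0.431 / 902) = 0.01649

z* = 2.326
Margin = z* · SE = 2.326 · 0.01649 = 0.0384

CI: 0.569 ± 0.0384 = (0.531, 0.607)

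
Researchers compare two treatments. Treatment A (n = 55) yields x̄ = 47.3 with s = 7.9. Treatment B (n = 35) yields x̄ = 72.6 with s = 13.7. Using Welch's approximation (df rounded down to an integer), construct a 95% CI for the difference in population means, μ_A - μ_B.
(-30.43, -20.17)

Difference: x̄₁ - x̄₂ = -25.30
SE = √(s₁²/n₁ + s₂²/n₂) = √(7.9²/55 + 13.7²/35) = 2.5490
df = 48.54 → 48 (Welch–Satterthwaite, rounded down)
t* = 2.011

CI: -25.30 ± 2.011 · 2.5490 = -25.30 ± 5.13 = (-30.43, -20.17)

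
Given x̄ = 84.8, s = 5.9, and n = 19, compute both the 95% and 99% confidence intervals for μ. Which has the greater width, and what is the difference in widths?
99% CI is wider by 2.10

df = 18
95% CI: t* = 2.101, (81.96, 87.64), width = 2 · t* · s/√n = 5.69
99% CI: t* = 2.878, (80.90, 88.70), width = 2 · t* · s/√n = 7.79

The 99% CI is wider by 7.79 - 5.69 = 2.10.
Higher confidence requires a wider interval.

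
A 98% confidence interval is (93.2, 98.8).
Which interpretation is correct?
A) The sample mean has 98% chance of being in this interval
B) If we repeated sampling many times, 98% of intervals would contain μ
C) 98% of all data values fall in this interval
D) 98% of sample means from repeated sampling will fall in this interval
B

A) Wrong — x̄ is observed and sits in the interval by construction.
B) Correct — this is the frequentist long-run coverage interpretation.
C) Wrong — a CI is about the parameter μ, not individual data values.
D) Wrong — coverage applies to intervals containing μ, not to future x̄ values.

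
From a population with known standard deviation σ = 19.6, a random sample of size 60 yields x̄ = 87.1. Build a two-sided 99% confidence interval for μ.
(80.58, 93.62)

z-interval (σ known):
z* = 2.576 for 99% confidence

Margin of error = z* · σ/√n = 2.576 · 19.6/√60 = 6.52

CI: (87.1 - 6.52, 87.1 + 6.52) = (80.58, 93.62)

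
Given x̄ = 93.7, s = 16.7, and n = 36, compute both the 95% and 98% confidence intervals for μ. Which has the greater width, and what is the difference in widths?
98% CI is wider by 2.27

df = 35
95% CI: t* = 2.030, (88.05, 99.35), width = 2 · t* · s/√n = 11.30
98% CI: t* = 2.438, (86.91, 100.49), width = 2 · t* · s/√n = 13.57

The 98% CI is wider by 13.57 - 11.30 = 2.27.
Higher confidence requires a wider interval.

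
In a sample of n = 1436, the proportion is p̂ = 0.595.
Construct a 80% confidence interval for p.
(0.578, 0.612)

Proportion CI:
SE = √(p̂(1-p̂)/n) = √(0.595 · 0.405 / 1436) = 0.01295

z* = 1.282
Margin = z* · SE = 1.282 · 0.01295 = 0.0166

CI: 0.595 ± 0.0166 = (0.578, 0.612)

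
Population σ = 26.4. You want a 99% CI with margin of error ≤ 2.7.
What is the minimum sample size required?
n ≥ 635

For margin E ≤ 2.7:
n ≥ (z* · σ / E)²
n ≥ (2.576 · 26.4 / 2.7)²
n ≥ 634.41

Minimum n = 635 (rounding up)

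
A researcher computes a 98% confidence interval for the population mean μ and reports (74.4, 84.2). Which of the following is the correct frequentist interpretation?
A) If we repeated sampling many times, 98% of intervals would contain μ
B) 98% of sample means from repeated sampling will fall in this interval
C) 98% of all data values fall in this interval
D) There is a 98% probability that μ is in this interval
A

A) Correct — this is the frequentist long-run coverage interpretation.
B) Wrong — coverage applies to intervals containing μ, not to future x̄ values.
C) Wrong — a CI is about the parameter μ, not individual data values.
D) Wrong — μ is fixed; the randomness lives in the interval, not in μ.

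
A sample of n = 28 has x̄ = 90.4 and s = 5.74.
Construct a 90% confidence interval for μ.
(88.55, 92.25)

t-interval (σ unknown):
df = n - 1 = 27
t* = 1.703 for 90% confidence

Margin of error = t* · s/√n = 1.703 · 5.74/√28 = 1.85

CI: (88.55, 92.25)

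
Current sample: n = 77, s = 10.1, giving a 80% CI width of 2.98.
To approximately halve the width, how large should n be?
n ≈ 308

CI width ∝ 1/√n
To reduce width by factor 2, need √n to grow by 2 → need 2² = 4 times as many samples.

Current: n = 77, width = 2.98
New: n = 308, width ≈ 1.48

Width reduced by factor of 2.98/1.48 = 2.01.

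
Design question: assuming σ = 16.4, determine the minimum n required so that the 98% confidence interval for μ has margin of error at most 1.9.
n ≥ 404

For margin E ≤ 1.9:
n ≥ (z* · σ / E)²
n ≥ (2.326 · 16.4 / 1.9)²
n ≥ 403.09

Minimum n = 404 (rounding up)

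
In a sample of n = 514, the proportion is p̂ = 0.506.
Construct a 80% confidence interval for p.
(0.478, 0.534)

Proportion CI:
SE = √(p̂(1-p̂)/n) = √(0.506 · 0.494 / 514) = 0.02205

z* = 1.282
Margin = z* · SE = 1.282 · 0.02205 = 0.0283

CI: 0.506 ± 0.0283 = (0.478, 0.534)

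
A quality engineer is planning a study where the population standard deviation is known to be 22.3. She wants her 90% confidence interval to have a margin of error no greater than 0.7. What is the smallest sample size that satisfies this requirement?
n ≥ 2747

For margin E ≤ 0.7:
n ≥ (z* · σ / E)²
n ≥ (1.645 · 22.3 / 0.7)²
n ≥ 2746.28

Minimum n = 2747 (rounding up)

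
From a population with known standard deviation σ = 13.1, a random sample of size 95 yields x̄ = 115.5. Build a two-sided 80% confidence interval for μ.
(113.78, 117.22)

z-interval (σ known):
z* = 1.282 for 80% confidence

Margin of error = z* · σ/√n = 1.282 · 13.1/√95 = 1.72

CI: (115.5 - 1.72, 115.5 + 1.72) = (113.78, 117.22)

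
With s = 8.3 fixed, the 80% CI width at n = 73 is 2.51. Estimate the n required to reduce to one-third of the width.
n ≈ 657

CI width ∝ 1/√n
To reduce width by factor 3, need √n to grow by 3 → need 3² = 9 times as many samples.

Current: n = 73, width = 2.51
New: n = 657, width ≈ 0.83

Width reduced by factor of 2.51/0.83 = 3.02.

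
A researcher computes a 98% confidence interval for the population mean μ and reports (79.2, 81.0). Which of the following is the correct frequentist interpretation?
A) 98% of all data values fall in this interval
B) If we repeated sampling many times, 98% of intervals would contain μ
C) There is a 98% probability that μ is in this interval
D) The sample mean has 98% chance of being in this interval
B

A) Wrong — a CI is about the parameter μ, not individual data values.
B) Correct — this is the frequentist long-run coverage interpretation.
C) Wrong — μ is fixed; the randomness lives in the interval, not in μ.
D) Wrong — x̄ is observed and sits in the interval by construction.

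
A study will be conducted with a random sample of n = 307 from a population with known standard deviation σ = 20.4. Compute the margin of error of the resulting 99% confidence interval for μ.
Margin of error = 3.00

Margin of error = z* · σ/√n
= 2.576 · 20.4/√307
= 2.576 · 20.4/17.5214
= 3.00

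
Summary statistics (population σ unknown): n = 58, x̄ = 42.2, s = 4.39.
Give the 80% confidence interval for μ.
(41.45, 42.95)

t-interval (σ unknown):
df = n - 1 = 57
t* = 1.297 for 80% confidence

Margin of error = t* · s/√n = 1.297 · 4.39/√58 = 0.75

CI: (41.45, 42.95)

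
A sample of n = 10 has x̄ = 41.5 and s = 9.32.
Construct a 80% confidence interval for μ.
(37.42, 45.58)

t-interval (σ unknown):
df = n - 1 = 9
t* = 1.383 for 80% confidence

Margin of error = t* · s/√n = 1.383 · 9.32/√10 = 4.08

CI: (37.42, 45.58)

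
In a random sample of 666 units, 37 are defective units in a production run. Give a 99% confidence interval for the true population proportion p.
(0.033, 0.078)

Proportion CI:
p̂ = 37/666 = 0.05556
SE = √(p̂(1-p̂)/n) = √(0.05556 · 0.94444 / 666) = 0.00888

z* = 2.576
Margin = z* · SE = 2.576 · 0.00888 = 0.0229

CI: 0.05556 ± 0.0229 = (0.033, 0.078)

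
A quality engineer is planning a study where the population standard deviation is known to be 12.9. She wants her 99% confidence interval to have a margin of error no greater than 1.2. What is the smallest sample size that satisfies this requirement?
n ≥ 767

For margin E ≤ 1.2:
n ≥ (z* · σ / E)²
n ≥ (2.576 · 12.9 / 1.2)²
n ≥ 766.85

Minimum n = 767 (rounding up)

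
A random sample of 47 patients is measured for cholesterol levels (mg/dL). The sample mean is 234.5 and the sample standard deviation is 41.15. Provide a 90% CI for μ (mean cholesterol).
(224.42, 244.58)

t-interval (σ unknown):
df = n - 1 = 46
t* = 1.679 for 90% confidence

Margin of error = t* · s/√n = 1.679 · 41.15/√47 = 10.08

CI: (224.42, 244.58)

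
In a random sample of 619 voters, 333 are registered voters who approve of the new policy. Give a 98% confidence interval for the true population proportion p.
(0.491, 0.585)

Proportion CI:
p̂ = 333/619 = 0.53796
SE = √(p̂(1-p̂)/n) = √(0.53796 · 0.46204 / 619) = 0.02004

z* = 2.326
Margin = z* · SE = 2.326 · 0.02004 = 0.0466

CI: 0.53796 ± 0.0466 = (0.491, 0.585)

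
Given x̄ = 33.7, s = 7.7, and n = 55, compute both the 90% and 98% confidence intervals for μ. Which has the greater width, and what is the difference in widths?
98% CI is wider by 1.50

df = 54
90% CI: t* = 1.674, (31.96, 35.44), width = 2 · t* · s/√n = 3.48
98% CI: t* = 2.397, (31.21, 36.19), width = 2 · t* · s/√n = 4.98

The 98% CI is wider by 4.98 - 3.48 = 1.50.
Higher confidence requires a wider interval.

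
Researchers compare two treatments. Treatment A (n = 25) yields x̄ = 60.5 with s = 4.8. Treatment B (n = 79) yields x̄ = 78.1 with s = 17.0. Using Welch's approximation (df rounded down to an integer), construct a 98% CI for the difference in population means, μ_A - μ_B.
(-22.66, -12.54)

Difference: x̄₁ - x̄₂ = -17.60
SE = √(s₁²/n₁ + s₂²/n₂) = √(4.8²/25 + 17.0²/79) = 2.1401
df = 101.35 → 101 (Welch–Satterthwaite, rounded down)
t* = 2.364

CI: -17.60 ± 2.364 · 2.1401 = -17.60 ± 5.06 = (-22.66, -12.54)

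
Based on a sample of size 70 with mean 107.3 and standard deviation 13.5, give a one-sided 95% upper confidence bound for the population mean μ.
μ ≤ 109.99

Upper bound (one-sided):
t* = 1.667 (one-sided for 95%)
Upper bound = x̄ + t* · s/√n = 107.3 + 1.667 · 13.5/√70 = 109.99

We are 95% confident that μ ≤ 109.99.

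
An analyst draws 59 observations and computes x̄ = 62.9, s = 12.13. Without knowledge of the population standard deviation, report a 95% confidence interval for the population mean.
(59.74, 66.06)

t-interval (σ unknown):
df = n - 1 = 58
t* = 2.002 for 95% confidence

Margin of error = t* · s/√n = 2.002 · 12.13/√59 = 3.16

CI: (59.74, 66.06)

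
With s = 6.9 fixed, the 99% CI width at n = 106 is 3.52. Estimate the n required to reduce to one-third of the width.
n ≈ 954

CI width ∝ 1/√n
To reduce width by factor 3, need √n to grow by 3 → need 3² = 9 times as many samples.

Current: n = 106, width = 3.52
New: n = 954, width ≈ 1.15

Width reduced by factor of 3.52/1.15 = 3.06.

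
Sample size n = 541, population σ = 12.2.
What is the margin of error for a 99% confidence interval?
Margin of error = 1.35

Margin of error = z* · σ/√n
= 2.576 · 12.2/√541
= 2.576 · 12.2/23.2594
= 1.35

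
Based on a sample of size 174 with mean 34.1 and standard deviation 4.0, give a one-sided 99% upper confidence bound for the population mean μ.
μ ≤ 34.81

Upper bound (one-sided):
t* = 2.348 (one-sided for 99%)
Upper bound = x̄ + t* · s/√n = 34.1 + 2.348 · 4.0/√174 = 34.81

We are 99% confident that μ ≤ 34.81.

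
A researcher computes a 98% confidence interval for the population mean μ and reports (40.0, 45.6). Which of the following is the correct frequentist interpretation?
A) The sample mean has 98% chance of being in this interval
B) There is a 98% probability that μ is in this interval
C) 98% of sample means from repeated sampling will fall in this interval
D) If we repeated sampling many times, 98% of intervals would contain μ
D

A) Wrong — x̄ is observed and sits in the interval by construction.
B) Wrong — μ is fixed; the randomness lives in the interval, not in μ.
C) Wrong — coverage applies to intervals containing μ, not to future x̄ values.
D) Correct — this is the frequentist long-run coverage interpretation.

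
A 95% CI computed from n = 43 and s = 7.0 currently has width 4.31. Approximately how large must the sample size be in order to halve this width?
n ≈ 172

CI width ∝ 1/√n
To reduce width by factor 2, need √n to grow by 2 → need 2² = 4 times as many samples.

Current: n = 43, width = 4.31
New: n = 172, width ≈ 2.11

Width reduced by factor of 4.31/2.11 = 2.04.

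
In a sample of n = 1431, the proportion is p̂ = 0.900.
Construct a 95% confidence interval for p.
(0.884, 0.916)

Proportion CI:
SE = √(p̂(1-p̂)/n) = √(0.900 · 0.100 / 1431) = 0.00793

z* = 1.960
Margin = z* · SE = 1.960 · 0.00793 = 0.0155

CI: 0.900 ± 0.0155 = (0.884, 0.916)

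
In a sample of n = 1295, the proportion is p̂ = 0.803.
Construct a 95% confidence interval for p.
(0.781, 0.825)

Proportion CI:
SE = √(p̂(1-p̂)/n) = √(0.803 · 0.197 / 1295) = 0.01105

z* = 1.960
Margin = z* · SE = 1.960 · 0.01105 = 0.0217

CI: 0.803 ± 0.0217 = (0.781, 0.825)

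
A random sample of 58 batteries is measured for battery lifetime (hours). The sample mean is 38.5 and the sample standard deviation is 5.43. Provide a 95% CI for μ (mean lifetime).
(37.07, 39.93)

t-interval (σ unknown):
df = n - 1 = 57
t* = 2.002 for 95% confidence

Margin of error = t* · s/√n = 2.002 · 5.43/√58 = 1.43

CI: (37.07, 39.93)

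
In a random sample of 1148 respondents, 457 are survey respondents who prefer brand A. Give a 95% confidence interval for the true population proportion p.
(0.370, 0.426)

Proportion CI:
p̂ = 457/1148 = 0.39808
SE = √(p̂(1-p̂)/n) = √(0.39808 · 0.60192 / 1148) = 0.01445

z* = 1.960
Margin = z* · SE = 1.960 · 0.01445 = 0.0283

CI: 0.39808 ± 0.0283 = (0.370, 0.426)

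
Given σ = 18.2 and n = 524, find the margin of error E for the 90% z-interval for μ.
Margin of error = 1.31

Margin of error = z* · σ/√n
= 1.645 · 18.2/√524
= 1.645 · 18.2/22.8910
= 1.31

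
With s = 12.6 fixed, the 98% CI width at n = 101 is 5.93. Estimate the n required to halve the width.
n ≈ 404

CI width ∝ 1/√n
To reduce width by factor 2, need √n to grow by 2 → need 2² = 4 times as many samples.

Current: n = 101, width = 5.93
New: n = 404, width ≈ 2.93

Width reduced by factor of 5.93/2.93 = 2.02.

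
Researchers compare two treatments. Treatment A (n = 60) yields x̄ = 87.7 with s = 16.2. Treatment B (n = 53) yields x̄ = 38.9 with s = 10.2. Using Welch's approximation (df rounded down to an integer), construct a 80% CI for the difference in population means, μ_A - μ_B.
(45.55, 52.05)

Difference: x̄₁ - x̄₂ = 48.80
SE = √(s₁²/n₁ + s₂²/n₂) = √(16.2²/60 + 10.2²/53) = 2.5173
df = 100.80 → 100 (Welch–Satterthwaite, rounded down)
t* = 1.290

CI: 48.80 ± 1.290 · 2.5173 = 48.80 ± 3.25 = (45.55, 52.05)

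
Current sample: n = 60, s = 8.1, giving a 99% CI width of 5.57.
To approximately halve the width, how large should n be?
n ≈ 240

CI width ∝ 1/√n
To reduce width by factor 2, need √n to grow by 2 → need 2² = 4 times as many samples.

Current: n = 60, width = 5.57
New: n = 240, width ≈ 2.72

Width reduced by factor of 5.57/2.72 = 2.05.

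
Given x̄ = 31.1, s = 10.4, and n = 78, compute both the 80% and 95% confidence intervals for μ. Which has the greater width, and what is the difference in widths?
95% CI is wider by 1.64

df = 77
80% CI: t* = 1.293, (29.58, 32.62), width = 2 · t* · s/√n = 3.05
95% CI: t* = 1.991, (28.76, 33.44), width = 2 · t* · s/√n = 4.69

The 95% CI is wider by 4.69 - 3.05 = 1.64.
Higher confidence requires a wider interval.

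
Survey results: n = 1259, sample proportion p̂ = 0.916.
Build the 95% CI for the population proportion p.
(0.901, 0.931)

Proportion CI:
SE = √(p̂(1-p̂)/n) = √(0.916 · 0.084 / 1259) = 0.00782

z* = 1.960
Margin = z* · SE = 1.960 · 0.00782 = 0.0153

CI: 0.916 ± 0.0153 = (0.901, 0.931)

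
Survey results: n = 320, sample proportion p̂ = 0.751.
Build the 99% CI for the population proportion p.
(0.689, 0.813)

Proportion CI:
SE = √(p̂(1-p̂)/n) = √(0.751 · 0.249 / 320) = 0.02417

z* = 2.576
Margin = z* · SE = 2.576 · 0.02417 = 0.0623

CI: 0.751 ± 0.0623 = (0.689, 0.813)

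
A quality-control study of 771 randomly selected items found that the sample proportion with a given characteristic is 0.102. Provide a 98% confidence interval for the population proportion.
(0.077, 0.127)

Proportion CI:
SE = √(p̂(1-p̂)/n) = √(0.102 · 0.898 / 771) = 0.01090

z* = 2.326
Margin = z* · SE = 2.326 · 0.01090 = 0.0254

CI: 0.102 ± 0.0254 = (0.077, 0.127)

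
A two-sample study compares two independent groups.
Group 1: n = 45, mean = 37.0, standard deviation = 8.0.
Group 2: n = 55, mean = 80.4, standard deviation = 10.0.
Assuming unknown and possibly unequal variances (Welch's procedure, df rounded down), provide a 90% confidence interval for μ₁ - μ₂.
(-46.39, -40.41)

Difference: x̄₁ - x̄₂ = -43.40
SE = √(s₁²/n₁ + s₂²/n₂) = √(8.0²/45 + 10.0²/55) = 1.8001
df = 97.96 → 97 (Welch–Satterthwaite, rounded down)
t* = 1.661

CI: -43.40 ± 1.661 · 1.8001 = -43.40 ± 2.99 = (-46.39, -40.41)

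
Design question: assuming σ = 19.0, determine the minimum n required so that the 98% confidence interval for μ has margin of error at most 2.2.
n ≥ 404

For margin E ≤ 2.2:
n ≥ (z* · σ / E)²
n ≥ (2.326 · 19.0 / 2.2)²
n ≥ 403.54

Minimum n = 404 (rounding up)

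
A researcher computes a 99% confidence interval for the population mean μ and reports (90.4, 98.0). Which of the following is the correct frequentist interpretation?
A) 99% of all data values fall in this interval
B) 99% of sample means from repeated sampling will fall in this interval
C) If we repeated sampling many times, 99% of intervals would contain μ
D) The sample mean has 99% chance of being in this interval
C

A) Wrong — a CI is about the parameter μ, not individual data values.
B) Wrong — coverage applies to intervals containing μ, not to future x̄ values.
C) Correct — this is the frequentist long-run coverage interpretation.
D) Wrong — x̄ is observed and sits in the interval by construction.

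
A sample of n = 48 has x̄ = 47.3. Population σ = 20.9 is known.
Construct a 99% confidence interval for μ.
(39.53, 55.07)

z-interval (σ known):
z* = 2.576 for 99% confidence

Margin of error = z* · σ/√n = 2.576 · 20.9/√48 = 7.77

CI: (47.3 - 7.77, 47.3 + 7.77) = (39.53, 55.07)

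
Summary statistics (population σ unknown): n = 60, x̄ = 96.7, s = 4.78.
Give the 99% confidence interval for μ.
(95.06, 98.34)

t-interval (σ unknown):
df = n - 1 = 59
t* = 2.662 for 99% confidence

Margin of error = t* · s/√n = 2.662 · 4.78/√60 = 1.64

CI: (95.06, 98.34)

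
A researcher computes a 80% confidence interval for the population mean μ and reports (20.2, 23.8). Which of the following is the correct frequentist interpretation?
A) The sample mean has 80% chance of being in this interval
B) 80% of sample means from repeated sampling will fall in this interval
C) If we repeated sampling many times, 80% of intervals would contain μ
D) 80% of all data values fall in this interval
C

A) Wrong — x̄ is observed and sits in the interval by construction.
B) Wrong — coverage applies to intervals containing μ, not to future x̄ values.
C) Correct — this is the frequentist long-run coverage interpretation.
D) Wrong — a CI is about the parameter μ, not individual data values.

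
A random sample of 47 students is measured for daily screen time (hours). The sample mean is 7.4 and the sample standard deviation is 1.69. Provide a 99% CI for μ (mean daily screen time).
(6.74, 8.06)

t-interval (σ unknown):
df = n - 1 = 46
t* = 2.687 for 99% confidence

Margin of error = t* · s/√n = 2.687 · 1.69/√47 = 0.66

CI: (6.74, 8.06)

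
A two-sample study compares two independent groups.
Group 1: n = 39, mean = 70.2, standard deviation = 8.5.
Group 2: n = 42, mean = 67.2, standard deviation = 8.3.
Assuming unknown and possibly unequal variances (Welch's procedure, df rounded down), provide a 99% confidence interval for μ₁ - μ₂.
(-1.93, 7.93)

Difference: x̄₁ - x̄₂ = 3.00
SE = √(s₁²/n₁ + s₂²/n₂) = √(8.5²/39 + 8.3²/42) = 1.8689
df = 78.24 → 78 (Welch–Satterthwaite, rounded down)
t* = 2.640

CI: 3.00 ± 2.640 · 1.8689 = 3.00 ± 4.93 = (-1.93, 7.93)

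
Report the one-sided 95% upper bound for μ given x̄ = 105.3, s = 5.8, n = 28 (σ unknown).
μ ≤ 107.17

Upper bound (one-sided):
t* = 1.703 (one-sided for 95%)
Upper bound = x̄ + t* · s/√n = 105.3 + 1.703 · 5.8/√28 = 107.17

We are 95% confident that μ ≤ 107.17.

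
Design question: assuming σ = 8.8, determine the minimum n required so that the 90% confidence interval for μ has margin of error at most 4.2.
n ≥ 12

For margin E ≤ 4.2:
n ≥ (z* · σ / E)²
n ≥ (1.645 · 8.8 / 4.2)²
n ≥ 11.88

Minimum n = 12 (rounding up)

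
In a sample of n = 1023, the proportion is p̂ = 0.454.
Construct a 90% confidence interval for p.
(0.428, 0.480)

Proportion CI:
SE = √(p̂(1-p̂)/n) = √(0.454 · 0.546 / 1023) = 0.01557

z* = 1.645
Margin = z* · SE = 1.645 · 0.01557 = 0.0256

CI: 0.454 ± 0.0256 = (0.428, 0.480)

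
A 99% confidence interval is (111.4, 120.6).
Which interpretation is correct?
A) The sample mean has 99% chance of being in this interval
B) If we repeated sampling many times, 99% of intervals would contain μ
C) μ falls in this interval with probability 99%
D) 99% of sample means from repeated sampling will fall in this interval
B

A) Wrong — x̄ is observed and sits in the interval by construction.
B) Correct — this is the frequentist long-run coverage interpretation.
C) Wrong — μ is fixed; the randomness lives in the interval, not in μ.
D) Wrong — coverage applies to intervals containing μ, not to future x̄ values.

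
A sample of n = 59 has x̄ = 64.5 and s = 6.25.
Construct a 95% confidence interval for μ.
(62.87, 66.13)

t-interval (σ unknown):
df = n - 1 = 58
t* = 2.002 for 95% confidence

Margin of error = t* · s/√n = 2.002 · 6.25/√59 = 1.63

CI: (62.87, 66.13)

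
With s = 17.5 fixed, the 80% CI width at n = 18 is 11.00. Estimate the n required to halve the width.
n ≈ 72

CI width ∝ 1/√n
To reduce width by factor 2, need √n to grow by 2 → need 2² = 4 times as many samples.

Current: n = 18, width = 11.00
New: n = 72, width ≈ 5.34

Width reduced by factor of 11.00/5.34 = 2.06.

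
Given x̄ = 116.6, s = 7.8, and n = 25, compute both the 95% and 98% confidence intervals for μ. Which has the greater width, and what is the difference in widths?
98% CI is wider by 1.34

df = 24
95% CI: t* = 2.064, (113.38, 119.82), width = 2 · t* · s/√n = 6.44
98% CI: t* = 2.492, (112.71, 120.49), width = 2 · t* · s/√n = 7.78

The 98% CI is wider by 7.78 - 6.44 = 1.34.
Higher confidence requires a wider interval.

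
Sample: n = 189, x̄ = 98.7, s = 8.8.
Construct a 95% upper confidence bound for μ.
μ ≤ 99.76

Upper bound (one-sided):
t* = 1.653 (one-sided for 95%)
Upper bound = x̄ + t* · s/√n = 98.7 + 1.653 · 8.8/√189 = 99.76

We are 95% confident that μ ≤ 99.76.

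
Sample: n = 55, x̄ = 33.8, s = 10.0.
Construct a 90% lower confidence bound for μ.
μ ≥ 32.05

Lower bound (one-sided):
t* = 1.297 (one-sided for 90%)
Lower bound = x̄ - t* · s/√n = 33.8 - 1.297 · 10.0/√55 = 32.05

We are 90% confident that μ ≥ 32.05.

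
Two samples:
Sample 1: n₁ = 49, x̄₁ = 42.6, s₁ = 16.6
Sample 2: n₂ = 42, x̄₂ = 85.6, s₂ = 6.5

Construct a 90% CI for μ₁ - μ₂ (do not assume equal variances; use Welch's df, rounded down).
(-47.30, -38.70)

Difference: x̄₁ - x̄₂ = -43.00
SE = √(s₁²/n₁ + s₂²/n₂) = √(16.6²/49 + 6.5²/42) = 2.5748
df = 64.30 → 64 (Welch–Satterthwaite, rounded down)
t* = 1.669

CI: -43.00 ± 1.669 · 2.5748 = -43.00 ± 4.30 = (-47.30, -38.70)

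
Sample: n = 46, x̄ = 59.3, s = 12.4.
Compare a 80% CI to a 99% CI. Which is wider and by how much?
99% CI is wider by 5.08

df = 45
80% CI: t* = 1.301, (56.92, 61.68), width = 2 · t* · s/√n = 4.76
99% CI: t* = 2.690, (54.38, 64.22), width = 2 · t* · s/√n = 9.84

The 99% CI is wider by 9.84 - 4.76 = 5.08.
Higher confidence requires a wider interval.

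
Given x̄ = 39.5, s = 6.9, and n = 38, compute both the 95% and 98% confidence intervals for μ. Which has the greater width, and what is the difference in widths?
98% CI is wider by 0.90

df = 37
95% CI: t* = 2.026, (37.23, 41.77), width = 2 · t* · s/√n = 4.54
98% CI: t* = 2.431, (36.78, 42.22), width = 2 · t* · s/√n = 5.44

The 98% CI is wider by 5.44 - 4.54 = 0.90.
Higher confidence requires a wider interval.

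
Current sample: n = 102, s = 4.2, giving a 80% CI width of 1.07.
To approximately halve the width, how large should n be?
n ≈ 408

CI width ∝ 1/√n
To reduce width by factor 2, need √n to grow by 2 → need 2² = 4 times as many samples.

Current: n = 102, width = 1.07
New: n = 408, width ≈ 0.53

Width reduced by factor of 1.07/0.53 = 2.02.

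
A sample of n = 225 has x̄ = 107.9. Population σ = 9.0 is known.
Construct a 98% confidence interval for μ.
(106.50, 109.30)

z-interval (σ known):
z* = 2.326 for 98% confidence

Margin of error = z* · σ/√n = 2.326 · 9.0/√225 = 1.40

CI: (107.9 - 1.40, 107.9 + 1.40) = (106.50, 109.30)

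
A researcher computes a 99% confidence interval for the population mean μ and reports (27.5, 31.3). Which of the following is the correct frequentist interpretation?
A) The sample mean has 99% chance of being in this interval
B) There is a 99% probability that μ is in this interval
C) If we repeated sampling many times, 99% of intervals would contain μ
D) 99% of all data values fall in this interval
C

A) Wrong — x̄ is observed and sits in the interval by construction.
B) Wrong — μ is fixed; the randomness lives in the interval, not in μ.
C) Correct — this is the frequentist long-run coverage interpretation.
D) Wrong — a CI is about the parameter μ, not individual data values.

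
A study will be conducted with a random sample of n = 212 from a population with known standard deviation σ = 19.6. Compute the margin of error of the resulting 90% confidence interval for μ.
Margin of error = 2.21

Margin of error = z* · σ/√n
= 1.645 · 19.6/√212
= 1.645 · 19.6/14.5602
= 2.21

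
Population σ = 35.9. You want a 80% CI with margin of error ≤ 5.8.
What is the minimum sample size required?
n ≥ 63

For margin E ≤ 5.8:
n ≥ (z* · σ / E)²
n ≥ (1.282 · 35.9 / 5.8)²
n ≥ 62.97

Minimum n = 63 (rounding up)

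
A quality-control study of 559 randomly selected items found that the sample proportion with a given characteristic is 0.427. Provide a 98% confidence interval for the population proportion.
(0.378, 0.476)

Proportion CI:
SE = √(p̂(1-p̂)/n) = √(0.427 · 0.573 / 559) = 0.02092

z* = 2.326
Margin = z* · SE = 2.326 · 0.02092 = 0.0487

CI: 0.427 ± 0.0487 = (0.378, 0.476)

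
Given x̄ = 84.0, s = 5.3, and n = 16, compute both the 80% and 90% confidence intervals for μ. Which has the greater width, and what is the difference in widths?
90% CI is wider by 1.10

df = 15
80% CI: t* = 1.341, (82.22, 85.78), width = 2 · t* · s/√n = 3.55
90% CI: t* = 1.753, (81.68, 86.32), width = 2 · t* · s/√n = 4.65

The 90% CI is wider by 4.65 - 3.55 = 1.10.
Higher confidence requires a wider interval.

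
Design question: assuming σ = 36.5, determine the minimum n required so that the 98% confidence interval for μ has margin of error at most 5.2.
n ≥ 267

For margin E ≤ 5.2:
n ≥ (z* · σ / E)²
n ≥ (2.326 · 36.5 / 5.2)²
n ≥ 266.56

Minimum n = 267 (rounding up)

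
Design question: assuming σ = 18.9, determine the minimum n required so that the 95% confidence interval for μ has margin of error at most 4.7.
n ≥ 63

For margin E ≤ 4.7:
n ≥ (z* · σ / E)²
n ≥ (1.960 · 18.9 / 4.7)²
n ≥ 62.12

Minimum n = 63 (rounding up)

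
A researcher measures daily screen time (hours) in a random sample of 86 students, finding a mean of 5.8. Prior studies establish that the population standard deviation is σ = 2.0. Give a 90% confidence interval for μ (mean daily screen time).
(5.45, 6.15)

z-interval (σ known):
z* = 1.645 for 90% confidence

Margin of error = z* · σ/√n = 1.645 · 2.0/√86 = 0.35

CI: (5.8 - 0.35, 5.8 + 0.35) = (5.45, 6.15)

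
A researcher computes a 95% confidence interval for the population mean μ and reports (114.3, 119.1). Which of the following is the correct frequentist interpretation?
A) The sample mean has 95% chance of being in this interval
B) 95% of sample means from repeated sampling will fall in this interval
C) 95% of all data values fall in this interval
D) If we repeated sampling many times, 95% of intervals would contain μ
D

A) Wrong — x̄ is observed and sits in the interval by construction.
B) Wrong — coverage applies to intervals containing μ, not to future x̄ values.
C) Wrong — a CI is about the parameter μ, not individual data values.
D) Correct — this is the frequentist long-run coverage interpretation.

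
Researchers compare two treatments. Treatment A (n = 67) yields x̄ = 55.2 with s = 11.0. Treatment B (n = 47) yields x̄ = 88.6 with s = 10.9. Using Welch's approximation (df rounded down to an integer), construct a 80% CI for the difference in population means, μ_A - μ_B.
(-36.09, -30.71)

Difference: x̄₁ - x̄₂ = -33.40
SE = √(s₁²/n₁ + s₂²/n₂) = √(11.0²/67 + 10.9²/47) = 2.0818
df = 99.73 → 99 (Welch–Satterthwaite, rounded down)
t* = 1.290

CI: -33.40 ± 1.290 · 2.0818 = -33.40 ± 2.69 = (-36.09, -30.71)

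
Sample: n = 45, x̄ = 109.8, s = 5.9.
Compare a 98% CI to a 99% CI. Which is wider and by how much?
99% CI is wider by 0.49

df = 44
98% CI: t* = 2.414, (107.68, 111.92), width = 2 · t* · s/√n = 4.25
99% CI: t* = 2.692, (107.43, 112.17), width = 2 · t* · s/√n = 4.74

The 99% CI is wider by 4.74 - 4.25 = 0.49.
Higher confidence requires a wider interval.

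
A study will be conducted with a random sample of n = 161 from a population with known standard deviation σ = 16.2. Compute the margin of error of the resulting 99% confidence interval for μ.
Margin of error = 3.29

Margin of error = z* · σ/√n
= 2.576 · 16.2/√161
= 2.576 · 16.2/12.6886
= 3.29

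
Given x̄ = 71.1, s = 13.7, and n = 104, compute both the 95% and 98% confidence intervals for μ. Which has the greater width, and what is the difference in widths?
98% CI is wider by 1.02

df = 103
95% CI: t* = 1.983, (68.44, 73.76), width = 2 · t* · s/√n = 5.33
98% CI: t* = 2.363, (67.93, 74.27), width = 2 · t* · s/√n = 6.35

The 98% CI is wider by 6.35 - 5.33 = 1.02.
Higher confidence requires a wider interval.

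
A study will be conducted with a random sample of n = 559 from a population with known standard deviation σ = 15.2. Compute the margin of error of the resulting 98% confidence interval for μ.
Margin of error = 1.50

Margin of error = z* · σ/√n
= 2.326 · 15.2/√559
= 2.326 · 15.2/23.6432
= 1.50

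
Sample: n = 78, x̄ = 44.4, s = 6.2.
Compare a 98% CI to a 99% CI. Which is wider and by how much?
99% CI is wider by 0.37

df = 77
98% CI: t* = 2.376, (42.73, 46.07), width = 2 · t* · s/√n = 3.34
99% CI: t* = 2.641, (42.55, 46.25), width = 2 · t* · s/√n = 3.71

The 99% CI is wider by 3.71 - 3.34 = 0.37.
Higher confidence requires a wider interval.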